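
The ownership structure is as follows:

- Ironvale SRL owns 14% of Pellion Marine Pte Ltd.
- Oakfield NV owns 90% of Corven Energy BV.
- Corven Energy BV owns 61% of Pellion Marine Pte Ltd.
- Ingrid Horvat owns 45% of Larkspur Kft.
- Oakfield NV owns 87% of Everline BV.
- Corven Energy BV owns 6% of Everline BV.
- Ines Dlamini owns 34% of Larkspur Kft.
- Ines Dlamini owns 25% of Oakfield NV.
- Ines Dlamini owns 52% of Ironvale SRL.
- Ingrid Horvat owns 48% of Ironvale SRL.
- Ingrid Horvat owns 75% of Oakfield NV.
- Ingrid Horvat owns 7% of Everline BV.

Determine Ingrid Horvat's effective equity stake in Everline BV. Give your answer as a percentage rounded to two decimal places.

76.30%

Ingrid reaches Everline along 3 paths.
Direct stake: 7% = 7%.
Via Oakfield → Corven: 75% × 90% × 6% = 4.05%.
Via Oakfield: 75% × 87% = 65.25%.
Total: 7% + 4.05% + 65.25% = 76.3%.
Rounded: 76.30%.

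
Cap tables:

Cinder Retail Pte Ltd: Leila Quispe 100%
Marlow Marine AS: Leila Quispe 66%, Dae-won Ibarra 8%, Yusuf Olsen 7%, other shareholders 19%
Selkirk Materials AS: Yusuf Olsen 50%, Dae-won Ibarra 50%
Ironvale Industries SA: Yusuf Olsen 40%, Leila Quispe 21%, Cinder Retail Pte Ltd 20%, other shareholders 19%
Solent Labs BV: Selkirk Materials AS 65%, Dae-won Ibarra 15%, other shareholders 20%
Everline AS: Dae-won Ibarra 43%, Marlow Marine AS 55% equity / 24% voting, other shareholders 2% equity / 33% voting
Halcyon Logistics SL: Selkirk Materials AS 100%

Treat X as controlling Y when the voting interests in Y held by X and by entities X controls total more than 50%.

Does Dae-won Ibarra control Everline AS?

No

Dae-won's largest direct stake is 50% in Selkirk, which does not meet the threshold, so Dae-won controls no company.
In Everline, Dae-won's side holds only 43%, not > 50%.
So Dae-won does not control Everline.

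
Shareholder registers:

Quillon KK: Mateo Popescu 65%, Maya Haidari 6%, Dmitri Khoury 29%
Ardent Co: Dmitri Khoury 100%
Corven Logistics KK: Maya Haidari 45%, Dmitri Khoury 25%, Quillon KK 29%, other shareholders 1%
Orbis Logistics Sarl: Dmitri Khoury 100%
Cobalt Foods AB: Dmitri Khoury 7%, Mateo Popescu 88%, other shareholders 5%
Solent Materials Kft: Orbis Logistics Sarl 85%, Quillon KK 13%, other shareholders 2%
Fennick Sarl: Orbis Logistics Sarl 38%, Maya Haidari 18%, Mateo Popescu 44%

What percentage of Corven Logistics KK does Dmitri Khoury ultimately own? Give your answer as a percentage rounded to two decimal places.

33.41%

Dmitri reaches Corven along 2 paths.
Direct stake: 25% = 25%.
Via Quillon: 29% × 29% = 8.41%.
Total: 25% + 8.41% = 33.41%.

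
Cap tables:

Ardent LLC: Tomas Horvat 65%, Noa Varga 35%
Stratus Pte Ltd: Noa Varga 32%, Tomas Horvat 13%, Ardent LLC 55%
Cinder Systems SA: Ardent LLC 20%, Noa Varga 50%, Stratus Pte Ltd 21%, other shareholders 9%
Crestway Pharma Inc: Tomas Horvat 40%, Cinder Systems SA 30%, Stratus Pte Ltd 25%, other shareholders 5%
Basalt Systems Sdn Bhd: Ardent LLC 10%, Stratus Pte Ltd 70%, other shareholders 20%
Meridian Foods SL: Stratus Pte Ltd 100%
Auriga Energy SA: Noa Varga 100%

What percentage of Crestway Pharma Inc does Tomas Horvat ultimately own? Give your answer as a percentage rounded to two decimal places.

Tomas reaches Crestway along 6 paths.
Direct stake: 40% = 40%.
Via Ardent → Cinder: 65% × 20% × 30% = 3.9%.
Via Stratus → Cinder: 13% × 21% × 30% = 0.819%.
Via Ardent → Stratus → Cinder: 65% × 55% × 21% × 30% = 2.25225%.
Via Stratus: 13% × 25% = 3.25%.
Via Ardent → Stratus: 65% × 55% × 25% = 8.9375%.
Total: 40% + 3.9% + 0.819% + 2.25225% + 3.25% + 8.9375% = 59.15875%.
Rounded: 59.16%.

59.16%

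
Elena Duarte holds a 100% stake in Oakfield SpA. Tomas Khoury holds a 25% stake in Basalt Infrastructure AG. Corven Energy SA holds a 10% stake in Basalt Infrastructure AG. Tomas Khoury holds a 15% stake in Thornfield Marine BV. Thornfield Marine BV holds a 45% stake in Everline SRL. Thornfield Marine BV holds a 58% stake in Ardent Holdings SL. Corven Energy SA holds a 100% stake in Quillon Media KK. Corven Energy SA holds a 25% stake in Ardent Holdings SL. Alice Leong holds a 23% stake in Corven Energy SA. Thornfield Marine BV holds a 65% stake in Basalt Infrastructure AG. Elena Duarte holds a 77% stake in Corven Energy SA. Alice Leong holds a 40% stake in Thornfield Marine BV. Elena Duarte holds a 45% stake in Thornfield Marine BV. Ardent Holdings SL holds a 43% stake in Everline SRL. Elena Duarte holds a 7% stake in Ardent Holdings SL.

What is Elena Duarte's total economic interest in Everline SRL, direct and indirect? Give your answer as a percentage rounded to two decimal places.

Elena reaches Everline along 4 paths.
Via Thornfield: 45% × 45% = 20.25%.
Via Corven → Ardent: 77% × 25% × 43% = 8.2775%.
Via Thornfield → Ardent: 45% × 58% × 43% = 11.223%.
Via Ardent: 7% × 43% = 3.01%.
Total: 20.25% + 8.2775% + 11.223% + 3.01% = 42.7605%.
Rounded: 42.76%.

42.76%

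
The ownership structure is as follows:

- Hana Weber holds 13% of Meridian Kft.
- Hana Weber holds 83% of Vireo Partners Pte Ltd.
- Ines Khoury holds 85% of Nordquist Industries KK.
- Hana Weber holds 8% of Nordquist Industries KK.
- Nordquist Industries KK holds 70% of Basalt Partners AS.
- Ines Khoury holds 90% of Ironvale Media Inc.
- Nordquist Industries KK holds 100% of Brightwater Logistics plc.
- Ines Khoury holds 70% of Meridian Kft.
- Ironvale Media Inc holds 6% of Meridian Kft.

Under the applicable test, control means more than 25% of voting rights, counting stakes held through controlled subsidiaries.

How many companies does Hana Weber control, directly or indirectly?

1

Hana holds 83% of Vireo, so Hana controls Vireo.
No other company's threshold is met.
Hana controls 1 company.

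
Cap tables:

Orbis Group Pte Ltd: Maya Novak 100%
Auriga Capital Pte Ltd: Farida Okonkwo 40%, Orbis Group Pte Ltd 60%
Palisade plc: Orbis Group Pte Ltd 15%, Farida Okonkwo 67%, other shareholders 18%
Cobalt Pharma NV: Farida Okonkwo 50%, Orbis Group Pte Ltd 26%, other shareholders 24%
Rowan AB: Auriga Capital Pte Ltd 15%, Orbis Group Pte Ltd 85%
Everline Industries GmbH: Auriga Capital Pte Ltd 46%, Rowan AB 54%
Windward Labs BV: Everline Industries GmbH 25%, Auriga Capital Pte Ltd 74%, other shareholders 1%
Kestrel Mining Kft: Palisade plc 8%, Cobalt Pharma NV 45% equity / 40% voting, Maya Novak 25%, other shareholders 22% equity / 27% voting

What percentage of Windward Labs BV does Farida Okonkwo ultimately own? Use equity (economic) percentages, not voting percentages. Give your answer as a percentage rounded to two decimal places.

Farida reaches Windward along 3 paths.
Via Auriga → Everline: 40% × 46% × 25% = 4.6%.
Via Auriga → Rowan → Everline: 40% × 15% × 54% × 25% = 0.81%.
Via Auriga: 40% × 74% = 29.6%.
Total: 4.6% + 0.81% + 29.6% = 35.01%.

35.01%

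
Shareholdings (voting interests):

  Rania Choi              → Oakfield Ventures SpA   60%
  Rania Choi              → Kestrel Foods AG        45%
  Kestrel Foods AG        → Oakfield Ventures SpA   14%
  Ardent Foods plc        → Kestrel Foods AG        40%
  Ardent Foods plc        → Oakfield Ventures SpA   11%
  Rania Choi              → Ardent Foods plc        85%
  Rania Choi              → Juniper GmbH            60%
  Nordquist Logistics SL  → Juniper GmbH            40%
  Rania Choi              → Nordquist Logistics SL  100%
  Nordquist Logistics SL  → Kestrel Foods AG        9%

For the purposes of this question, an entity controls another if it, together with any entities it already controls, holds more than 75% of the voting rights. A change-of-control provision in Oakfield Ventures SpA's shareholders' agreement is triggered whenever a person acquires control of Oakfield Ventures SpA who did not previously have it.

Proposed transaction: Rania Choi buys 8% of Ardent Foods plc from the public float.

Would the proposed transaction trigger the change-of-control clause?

The purchase changes only Rania's holdings, so Rania is the only person who could newly come to control Oakfield.
Rania holds 85% of Ardent, so Rania controls Ardent.
Rania holds 100% of Nordquist, so Rania controls Nordquist.
Nordquist and Ardent and Rania together hold 9% + 40% + 45% = 94% of Kestrel, so Rania controls Kestrel.
Rania and Ardent and Kestrel together hold 60% + 11% + 14% = 85% of Oakfield, so Rania controls Oakfield.
So Rania already controls Oakfield before the transaction.
After the purchase, Rania's direct stake in Ardent rises to 85% + 8% = 93%.
Rania controlled Oakfield already, so this is not a new person acquiring control; every other person's position is unchanged or reduced.
No new person acquires control, so the clause is not triggered.

No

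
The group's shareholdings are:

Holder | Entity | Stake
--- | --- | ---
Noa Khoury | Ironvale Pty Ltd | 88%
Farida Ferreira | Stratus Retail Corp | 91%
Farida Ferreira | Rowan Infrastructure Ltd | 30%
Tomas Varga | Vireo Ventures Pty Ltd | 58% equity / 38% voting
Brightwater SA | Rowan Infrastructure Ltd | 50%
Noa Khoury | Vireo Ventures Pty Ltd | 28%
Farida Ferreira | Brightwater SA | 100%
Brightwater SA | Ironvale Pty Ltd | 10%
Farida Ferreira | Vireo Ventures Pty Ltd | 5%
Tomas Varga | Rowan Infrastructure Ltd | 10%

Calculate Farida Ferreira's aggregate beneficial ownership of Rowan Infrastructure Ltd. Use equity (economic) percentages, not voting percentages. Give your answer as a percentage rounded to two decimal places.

Farida reaches Rowan along 2 paths.
Via Brightwater: 100% × 50% = 50%.
Direct stake: 30% = 30%.
Total: 50% + 30% = 80%.
Rounded: 80.00%.

80.00%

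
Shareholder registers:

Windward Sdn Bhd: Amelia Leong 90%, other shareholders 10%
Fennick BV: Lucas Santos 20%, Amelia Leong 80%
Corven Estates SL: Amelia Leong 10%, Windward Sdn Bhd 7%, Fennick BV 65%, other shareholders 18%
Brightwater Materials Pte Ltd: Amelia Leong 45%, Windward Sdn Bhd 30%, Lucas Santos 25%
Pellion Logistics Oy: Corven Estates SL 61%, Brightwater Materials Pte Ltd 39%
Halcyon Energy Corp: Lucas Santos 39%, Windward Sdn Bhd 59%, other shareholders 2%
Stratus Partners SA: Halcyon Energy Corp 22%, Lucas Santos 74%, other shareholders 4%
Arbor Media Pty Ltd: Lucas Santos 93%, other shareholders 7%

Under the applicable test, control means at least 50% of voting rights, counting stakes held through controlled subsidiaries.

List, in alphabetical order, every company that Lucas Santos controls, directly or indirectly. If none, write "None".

Arbor Media Pty Ltd, Stratus Partners SA

Lucas holds 74% of Stratus, so Lucas controls Stratus.
Lucas holds 93% of Arbor, so Lucas controls Arbor.
No other company's threshold is met.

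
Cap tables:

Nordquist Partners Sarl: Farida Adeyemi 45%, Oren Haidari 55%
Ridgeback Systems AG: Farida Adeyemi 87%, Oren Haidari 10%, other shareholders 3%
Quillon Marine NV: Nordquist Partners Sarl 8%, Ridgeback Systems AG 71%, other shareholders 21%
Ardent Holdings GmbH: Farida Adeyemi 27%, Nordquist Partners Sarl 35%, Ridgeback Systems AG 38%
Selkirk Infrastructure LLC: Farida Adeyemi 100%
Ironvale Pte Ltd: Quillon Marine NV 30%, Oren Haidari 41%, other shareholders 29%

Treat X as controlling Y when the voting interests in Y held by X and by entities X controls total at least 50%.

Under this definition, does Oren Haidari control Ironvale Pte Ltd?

Oren holds 55% of Nordquist, so Oren controls Nordquist.
In Ironvale, Oren's side holds only 41%, not ≥ 50%.
So Oren does not control Ironvale.

No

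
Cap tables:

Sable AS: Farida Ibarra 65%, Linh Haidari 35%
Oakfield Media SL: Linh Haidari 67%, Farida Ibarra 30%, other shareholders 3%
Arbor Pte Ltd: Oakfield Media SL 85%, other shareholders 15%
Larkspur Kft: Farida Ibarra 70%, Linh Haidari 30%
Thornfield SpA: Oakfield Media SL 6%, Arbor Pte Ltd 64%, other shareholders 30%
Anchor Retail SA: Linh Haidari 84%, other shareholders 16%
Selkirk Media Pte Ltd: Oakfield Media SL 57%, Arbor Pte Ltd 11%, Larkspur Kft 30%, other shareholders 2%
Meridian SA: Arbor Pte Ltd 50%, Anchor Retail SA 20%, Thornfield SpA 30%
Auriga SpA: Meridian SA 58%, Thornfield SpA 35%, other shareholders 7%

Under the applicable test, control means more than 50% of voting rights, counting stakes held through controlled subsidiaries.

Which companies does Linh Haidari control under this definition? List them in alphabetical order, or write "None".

Anchor Retail SA, Arbor Pte Ltd, Auriga SpA, Meridian SA, Oakfield Media SL, Selkirk Media Pte Ltd, Thornfield SpA

Linh holds 67% of Oakfield, so Linh controls Oakfield.
Oakfield holds 85% of Arbor, so Linh controls Arbor.
Oakfield and Arbor together hold 6% + 64% = 70% of Thornfield, so Linh controls Thornfield.
Linh holds 84% of Anchor, so Linh controls Anchor.
Oakfield and Arbor together hold 57% + 11% = 68% of Selkirk, so Linh controls Selkirk.
Arbor and Anchor and Thornfield together hold 50% + 20% + 30% = 100% of Meridian, so Linh controls Meridian.
Meridian and Thornfield together hold 58% + 35% = 93% of Auriga, so Linh controls Auriga.
No other company's threshold is met.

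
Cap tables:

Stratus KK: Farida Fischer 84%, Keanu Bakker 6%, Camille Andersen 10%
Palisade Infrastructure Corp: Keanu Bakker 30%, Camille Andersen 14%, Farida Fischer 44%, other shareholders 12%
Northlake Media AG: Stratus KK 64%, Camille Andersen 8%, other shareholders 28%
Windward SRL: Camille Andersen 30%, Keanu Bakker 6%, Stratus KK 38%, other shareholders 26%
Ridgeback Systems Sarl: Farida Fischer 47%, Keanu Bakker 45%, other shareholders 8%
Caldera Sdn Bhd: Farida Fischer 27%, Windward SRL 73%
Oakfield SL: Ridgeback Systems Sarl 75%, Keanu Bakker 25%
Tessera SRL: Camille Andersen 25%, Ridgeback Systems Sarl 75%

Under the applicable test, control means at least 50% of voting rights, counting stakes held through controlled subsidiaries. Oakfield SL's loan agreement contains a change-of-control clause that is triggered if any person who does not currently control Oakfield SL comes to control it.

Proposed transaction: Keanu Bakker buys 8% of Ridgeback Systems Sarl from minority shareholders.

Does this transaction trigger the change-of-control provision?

The purchase changes only Keanu's holdings, so Keanu is the only person who could newly come to control Oakfield.
Keanu's largest direct stake is 45% in Ridgeback, which does not meet the threshold, so Keanu controls no company.
In Oakfield, Keanu's side holds only 25%, not ≥ 50%.
So before the transaction, Keanu does not control Oakfield.
After the purchase, Keanu's direct stake in Ridgeback rises to 45% + 8% = 53%.
Keanu holds 53% of Ridgeback, so Keanu controls Ridgeback.
Ridgeback and Keanu together hold 75% + 25% = 100% of Oakfield, so Keanu controls Oakfield.
Keanu did not control Oakfield before and does after, so the clause is triggered.

Yes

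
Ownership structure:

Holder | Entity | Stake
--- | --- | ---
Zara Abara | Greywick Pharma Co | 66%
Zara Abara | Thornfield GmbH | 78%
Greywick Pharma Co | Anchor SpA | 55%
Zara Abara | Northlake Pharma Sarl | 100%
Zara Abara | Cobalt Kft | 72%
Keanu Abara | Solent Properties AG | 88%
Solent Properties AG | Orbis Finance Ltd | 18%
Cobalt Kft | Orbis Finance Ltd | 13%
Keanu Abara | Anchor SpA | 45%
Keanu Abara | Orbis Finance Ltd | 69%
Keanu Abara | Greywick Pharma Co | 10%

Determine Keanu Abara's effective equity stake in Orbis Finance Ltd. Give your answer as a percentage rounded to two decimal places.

Keanu reaches Orbis along 2 paths.
Direct stake: 69% = 69%.
Via Solent: 88% × 18% = 15.84%.
Total: 69% + 15.84% = 84.84%.

84.84%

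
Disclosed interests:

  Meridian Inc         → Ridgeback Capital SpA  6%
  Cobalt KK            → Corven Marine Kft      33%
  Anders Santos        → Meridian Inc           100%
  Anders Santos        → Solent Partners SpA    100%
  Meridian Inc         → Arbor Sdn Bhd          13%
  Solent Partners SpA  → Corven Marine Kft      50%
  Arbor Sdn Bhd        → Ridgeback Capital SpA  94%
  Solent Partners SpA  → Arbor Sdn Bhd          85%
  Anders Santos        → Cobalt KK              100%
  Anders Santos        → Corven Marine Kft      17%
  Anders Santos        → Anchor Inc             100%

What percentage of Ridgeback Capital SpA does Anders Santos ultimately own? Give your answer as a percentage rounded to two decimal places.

Anders reaches Ridgeback along 3 paths.
Via Meridian → Arbor: 100% × 13% × 94% = 12.22%.
Via Solent → Arbor: 100% × 85% × 94% = 79.9%.
Via Meridian: 100% × 6% = 6%.
Total: 12.22% + 79.9% + 6% = 98.12%.

98.12%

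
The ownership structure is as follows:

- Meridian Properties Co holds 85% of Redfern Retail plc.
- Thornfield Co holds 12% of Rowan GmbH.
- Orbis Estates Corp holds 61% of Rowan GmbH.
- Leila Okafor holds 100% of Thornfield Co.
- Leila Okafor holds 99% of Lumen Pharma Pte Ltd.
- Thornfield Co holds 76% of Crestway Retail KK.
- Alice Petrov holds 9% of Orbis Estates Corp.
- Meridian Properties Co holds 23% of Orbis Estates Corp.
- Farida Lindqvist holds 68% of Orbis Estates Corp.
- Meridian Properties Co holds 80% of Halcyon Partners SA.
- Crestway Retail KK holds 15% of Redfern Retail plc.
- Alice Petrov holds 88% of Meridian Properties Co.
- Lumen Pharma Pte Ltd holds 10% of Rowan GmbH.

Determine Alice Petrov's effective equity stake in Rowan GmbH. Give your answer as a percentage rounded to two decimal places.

17.84%

Alice reaches Rowan along 2 paths.
Via Orbis: 9% × 61% = 5.49%.
Via Meridian → Orbis: 88% × 23% × 61% = 12.3464%.
Total: 5.49% + 12.3464% = 17.8364%.
Rounded: 17.84%.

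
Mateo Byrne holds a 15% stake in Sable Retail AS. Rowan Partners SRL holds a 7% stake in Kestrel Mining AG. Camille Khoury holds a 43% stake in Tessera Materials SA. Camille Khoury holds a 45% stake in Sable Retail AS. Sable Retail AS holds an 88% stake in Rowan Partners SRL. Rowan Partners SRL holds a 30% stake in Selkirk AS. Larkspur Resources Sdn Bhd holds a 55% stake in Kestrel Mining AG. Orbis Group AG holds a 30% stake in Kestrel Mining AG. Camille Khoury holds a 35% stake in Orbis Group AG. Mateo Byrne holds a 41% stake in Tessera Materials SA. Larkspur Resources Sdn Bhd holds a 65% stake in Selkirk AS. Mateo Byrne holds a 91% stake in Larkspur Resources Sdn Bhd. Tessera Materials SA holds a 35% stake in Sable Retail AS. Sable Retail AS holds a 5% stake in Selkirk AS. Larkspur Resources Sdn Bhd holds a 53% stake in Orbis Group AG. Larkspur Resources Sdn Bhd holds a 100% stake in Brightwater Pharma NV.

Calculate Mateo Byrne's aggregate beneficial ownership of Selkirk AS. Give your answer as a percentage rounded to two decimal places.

68.37%

Mateo reaches Selkirk along 5 paths.
Via Larkspur: 91% × 65% = 59.15%.
Via Tessera → Sable → Rowan: 41% × 35% × 88% × 30% = 3.7884%.
Via Sable → Rowan: 15% × 88% × 30% = 3.96%.
Via Tessera → Sable: 41% × 35% × 5% = 0.7175%.
Via Sable: 15% × 5% = 0.75%.
Total: 59.15% + 3.7884% + 3.96% + 0.7175% + 0.75% = 68.3659%.
Rounded: 68.37%.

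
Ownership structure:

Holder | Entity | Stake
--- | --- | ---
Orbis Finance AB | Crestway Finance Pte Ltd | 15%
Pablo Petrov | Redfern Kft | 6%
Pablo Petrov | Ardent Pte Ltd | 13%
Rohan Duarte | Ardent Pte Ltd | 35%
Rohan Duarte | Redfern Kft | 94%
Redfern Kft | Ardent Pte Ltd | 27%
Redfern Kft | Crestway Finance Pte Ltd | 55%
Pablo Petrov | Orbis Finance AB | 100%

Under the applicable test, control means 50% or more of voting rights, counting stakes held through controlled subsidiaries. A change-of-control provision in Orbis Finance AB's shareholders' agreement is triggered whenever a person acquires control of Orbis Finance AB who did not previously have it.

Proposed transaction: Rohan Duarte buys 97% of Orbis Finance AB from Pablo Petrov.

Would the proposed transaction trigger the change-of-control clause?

The purchase adds only to Rohan's holdings (Pablo's stake shrinks), so Rohan is the only person who could newly come to control Orbis.
Rohan holds 94% of Redfern, so Rohan controls Redfern.
Redfern and Rohan together hold 27% + 35% = 62% of Ardent, so Rohan controls Ardent.
Redfern holds 55% of Crestway, so Rohan controls Crestway.
Neither Rohan nor any entity Rohan controls holds any voting interest in Orbis.
So before the transaction, Rohan does not control Orbis.
After the purchase, Rohan holds 97% of Orbis directly, and Pablo's stake falls to 3%.
Rohan holds 97% of Orbis, so Rohan controls Orbis.
Rohan did not control Orbis before and does after, so the clause is triggered.

Yes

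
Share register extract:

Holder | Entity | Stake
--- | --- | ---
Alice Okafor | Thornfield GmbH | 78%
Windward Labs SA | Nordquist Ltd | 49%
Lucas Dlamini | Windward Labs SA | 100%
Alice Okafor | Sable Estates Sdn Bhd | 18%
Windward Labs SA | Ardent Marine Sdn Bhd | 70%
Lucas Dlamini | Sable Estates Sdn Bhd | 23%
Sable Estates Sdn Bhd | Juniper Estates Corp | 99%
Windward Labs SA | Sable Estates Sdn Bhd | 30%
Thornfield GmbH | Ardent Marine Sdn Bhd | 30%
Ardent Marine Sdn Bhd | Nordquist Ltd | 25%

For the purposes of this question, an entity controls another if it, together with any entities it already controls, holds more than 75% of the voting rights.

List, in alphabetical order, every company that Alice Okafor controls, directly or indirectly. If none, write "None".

Thornfield GmbH

Alice holds 78% of Thornfield, so Alice controls Thornfield.
No other company's threshold is met.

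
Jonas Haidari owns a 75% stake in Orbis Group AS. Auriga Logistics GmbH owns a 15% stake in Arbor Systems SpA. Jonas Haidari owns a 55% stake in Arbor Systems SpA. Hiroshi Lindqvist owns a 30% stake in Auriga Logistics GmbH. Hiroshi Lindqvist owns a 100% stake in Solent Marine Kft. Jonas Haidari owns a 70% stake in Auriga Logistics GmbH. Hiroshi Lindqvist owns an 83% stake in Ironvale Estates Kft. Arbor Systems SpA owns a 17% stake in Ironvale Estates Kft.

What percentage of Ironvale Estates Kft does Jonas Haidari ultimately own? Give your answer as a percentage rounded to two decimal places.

11.14%

Jonas reaches Ironvale along 2 paths.
Via Auriga → Arbor: 70% × 15% × 17% = 1.785%.
Via Arbor: 55% × 17% = 9.35%.
Total: 1.785% + 9.35% = 11.135%.
Rounded: 11.14%.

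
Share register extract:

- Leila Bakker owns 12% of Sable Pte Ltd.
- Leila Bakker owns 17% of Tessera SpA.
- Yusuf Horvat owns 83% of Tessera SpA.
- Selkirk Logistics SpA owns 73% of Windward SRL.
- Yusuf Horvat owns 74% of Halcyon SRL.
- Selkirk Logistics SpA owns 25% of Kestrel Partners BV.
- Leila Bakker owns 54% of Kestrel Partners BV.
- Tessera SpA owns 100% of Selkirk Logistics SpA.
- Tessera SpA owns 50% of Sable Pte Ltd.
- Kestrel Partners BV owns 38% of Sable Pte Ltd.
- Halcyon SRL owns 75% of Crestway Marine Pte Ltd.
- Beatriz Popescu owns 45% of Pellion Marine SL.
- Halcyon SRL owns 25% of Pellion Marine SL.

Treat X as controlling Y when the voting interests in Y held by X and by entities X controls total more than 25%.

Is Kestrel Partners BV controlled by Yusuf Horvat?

No

Yusuf holds 83% of Tessera, so Yusuf controls Tessera.
Yusuf holds 74% of Halcyon, so Yusuf controls Halcyon.
Tessera holds 100% of Selkirk, so Yusuf controls Selkirk.
Halcyon holds 75% of Crestway, so Yusuf controls Crestway.
Tessera holds 50% of Sable, so Yusuf controls Sable.
Selkirk holds 73% of Windward, so Yusuf controls Windward.
In Kestrel, Yusuf's side holds only 25%, not > 25%.
So Yusuf does not control Kestrel.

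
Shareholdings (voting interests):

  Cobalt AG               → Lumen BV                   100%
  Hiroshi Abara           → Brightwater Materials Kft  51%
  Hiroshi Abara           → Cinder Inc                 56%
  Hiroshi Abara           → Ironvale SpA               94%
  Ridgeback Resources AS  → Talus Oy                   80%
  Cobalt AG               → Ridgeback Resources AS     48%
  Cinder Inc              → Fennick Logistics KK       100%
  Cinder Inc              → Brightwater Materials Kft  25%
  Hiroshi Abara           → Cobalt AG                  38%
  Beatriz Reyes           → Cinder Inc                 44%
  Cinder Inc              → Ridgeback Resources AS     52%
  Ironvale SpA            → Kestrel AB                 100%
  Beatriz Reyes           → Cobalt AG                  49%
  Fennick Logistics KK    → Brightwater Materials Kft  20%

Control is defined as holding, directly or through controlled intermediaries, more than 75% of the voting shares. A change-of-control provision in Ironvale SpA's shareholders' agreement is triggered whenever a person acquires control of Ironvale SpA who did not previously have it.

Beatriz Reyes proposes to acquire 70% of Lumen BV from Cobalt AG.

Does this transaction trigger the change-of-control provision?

The purchase adds only to Beatriz's holdings (Cobalt's stake shrinks), so Beatriz is the only person who could newly come to control Ironvale.
Beatriz's largest direct stake is 49% in Cobalt, which does not meet the threshold, so Beatriz controls no company.
Neither Beatriz nor any entity Beatriz controls holds any voting interest in Ironvale.
So before the transaction, Beatriz does not control Ironvale.
After the purchase, Beatriz holds 70% of Lumen directly, and Cobalt's stake falls to 30%.
Beatriz's side now holds 70% of Lumen, not > 75%, so Beatriz still does not control Lumen.
After the transaction, neither Beatriz nor any entity Beatriz controls holds a voting interest in Ironvale, so Beatriz still does not control it.
No new person acquires control, so the clause is not triggered.

No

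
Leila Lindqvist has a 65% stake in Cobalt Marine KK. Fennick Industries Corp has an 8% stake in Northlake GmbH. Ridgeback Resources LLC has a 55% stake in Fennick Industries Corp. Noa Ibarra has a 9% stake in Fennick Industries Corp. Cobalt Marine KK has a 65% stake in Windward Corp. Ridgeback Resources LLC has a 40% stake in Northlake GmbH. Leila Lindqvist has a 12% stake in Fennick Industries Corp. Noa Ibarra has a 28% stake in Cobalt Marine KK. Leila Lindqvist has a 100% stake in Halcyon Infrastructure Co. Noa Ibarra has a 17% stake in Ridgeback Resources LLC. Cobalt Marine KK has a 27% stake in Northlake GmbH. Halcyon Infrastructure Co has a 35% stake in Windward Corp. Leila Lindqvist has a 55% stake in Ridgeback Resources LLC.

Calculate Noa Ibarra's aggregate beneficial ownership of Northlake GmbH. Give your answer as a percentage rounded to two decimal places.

15.83%

Noa reaches Northlake along 4 paths.
Via Fennick: 9% × 8% = 0.72%.
Via Ridgeback → Fennick: 17% × 55% × 8% = 0.748%.
Via Ridgeback: 17% × 40% = 6.8%.
Via Cobalt: 28% × 27% = 7.56%.
Total: 0.72% + 0.748% + 6.8% + 7.56% = 15.828%.
Rounded: 15.83%.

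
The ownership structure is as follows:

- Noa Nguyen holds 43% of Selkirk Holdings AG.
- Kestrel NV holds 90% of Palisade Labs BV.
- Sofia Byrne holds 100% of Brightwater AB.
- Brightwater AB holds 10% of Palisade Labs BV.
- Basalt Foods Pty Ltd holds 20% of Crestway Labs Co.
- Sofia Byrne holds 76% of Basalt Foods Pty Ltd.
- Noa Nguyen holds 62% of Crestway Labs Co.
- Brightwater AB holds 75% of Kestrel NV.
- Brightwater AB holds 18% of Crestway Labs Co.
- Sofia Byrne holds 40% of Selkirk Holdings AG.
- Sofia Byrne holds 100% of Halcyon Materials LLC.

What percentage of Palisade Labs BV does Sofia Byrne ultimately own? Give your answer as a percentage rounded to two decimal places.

Sofia reaches Palisade along 2 paths.
Via Brightwater → Kestrel: 100% × 75% × 90% = 67.5%.
Via Brightwater: 100% × 10% = 10%.
Total: 67.5% + 10% = 77.5%.
Rounded: 77.50%.

77.50%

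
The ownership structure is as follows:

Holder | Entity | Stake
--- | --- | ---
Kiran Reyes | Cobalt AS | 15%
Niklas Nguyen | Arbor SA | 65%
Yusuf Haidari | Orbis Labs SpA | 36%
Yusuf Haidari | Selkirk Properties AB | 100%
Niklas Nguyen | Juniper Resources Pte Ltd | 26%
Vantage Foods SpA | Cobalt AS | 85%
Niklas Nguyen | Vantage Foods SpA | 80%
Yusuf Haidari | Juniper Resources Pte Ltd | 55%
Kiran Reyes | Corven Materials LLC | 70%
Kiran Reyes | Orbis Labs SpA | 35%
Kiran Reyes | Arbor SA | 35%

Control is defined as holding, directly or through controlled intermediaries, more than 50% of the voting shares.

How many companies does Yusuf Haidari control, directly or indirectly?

2

Yusuf holds 55% of Juniper, so Yusuf controls Juniper.
Yusuf holds 100% of Selkirk, so Yusuf controls Selkirk.
No other company's threshold is met.
Yusuf controls 2 companies.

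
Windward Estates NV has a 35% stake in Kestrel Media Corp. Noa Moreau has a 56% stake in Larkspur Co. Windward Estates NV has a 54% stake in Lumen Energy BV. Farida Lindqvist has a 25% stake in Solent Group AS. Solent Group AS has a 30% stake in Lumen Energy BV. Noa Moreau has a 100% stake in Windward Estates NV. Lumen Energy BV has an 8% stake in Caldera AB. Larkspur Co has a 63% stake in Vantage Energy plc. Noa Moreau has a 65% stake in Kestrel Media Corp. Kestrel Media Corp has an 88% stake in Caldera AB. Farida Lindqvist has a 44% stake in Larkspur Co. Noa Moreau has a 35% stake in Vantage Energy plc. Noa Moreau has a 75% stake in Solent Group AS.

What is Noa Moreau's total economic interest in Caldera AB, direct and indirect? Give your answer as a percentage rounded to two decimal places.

Noa reaches Caldera along 4 paths.
Via Kestrel: 65% × 88% = 57.2%.
Via Windward → Kestrel: 100% × 35% × 88% = 30.8%.
Via Solent → Lumen: 75% × 30% × 8% = 1.8%.
Via Windward → Lumen: 100% × 54% × 8% = 4.32%.
Total: 57.2% + 30.8% + 1.8% + 4.32% = 94.12%.

94.12%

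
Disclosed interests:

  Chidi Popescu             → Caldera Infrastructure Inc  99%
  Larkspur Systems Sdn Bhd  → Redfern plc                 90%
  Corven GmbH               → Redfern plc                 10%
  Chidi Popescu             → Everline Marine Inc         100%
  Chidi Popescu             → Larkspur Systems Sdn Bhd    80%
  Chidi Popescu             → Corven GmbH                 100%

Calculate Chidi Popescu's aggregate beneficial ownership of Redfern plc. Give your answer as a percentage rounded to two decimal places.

Chidi reaches Redfern along 2 paths.
Via Larkspur: 80% × 90% = 72%.
Via Corven: 100% × 10% = 10%.
Total: 72% + 10% = 82%.
Rounded: 82.00%.

82.00%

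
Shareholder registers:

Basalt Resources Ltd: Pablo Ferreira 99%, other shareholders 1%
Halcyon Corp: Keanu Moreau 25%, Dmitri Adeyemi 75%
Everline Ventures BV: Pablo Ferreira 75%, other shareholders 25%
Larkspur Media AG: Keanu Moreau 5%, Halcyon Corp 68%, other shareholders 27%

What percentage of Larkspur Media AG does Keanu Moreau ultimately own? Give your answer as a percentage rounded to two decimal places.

22.00%

Keanu reaches Larkspur along 2 paths.
Direct stake: 5% = 5%.
Via Halcyon: 25% × 68% = 17%.
Total: 5% + 17% = 22%.
Rounded: 22.00%.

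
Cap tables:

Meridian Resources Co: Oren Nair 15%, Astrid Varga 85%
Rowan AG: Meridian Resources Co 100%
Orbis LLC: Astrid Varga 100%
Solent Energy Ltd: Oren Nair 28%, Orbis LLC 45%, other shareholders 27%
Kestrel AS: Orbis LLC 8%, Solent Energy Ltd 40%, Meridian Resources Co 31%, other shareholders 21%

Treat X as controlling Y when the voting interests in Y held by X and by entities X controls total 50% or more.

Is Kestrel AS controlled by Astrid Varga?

Astrid holds 85% of Meridian, so Astrid controls Meridian.
Meridian holds 100% of Rowan, so Astrid controls Rowan.
Astrid holds 100% of Orbis, so Astrid controls Orbis.
In Kestrel, Astrid's side holds only 8% + 31% = 39%, not ≥ 50%.
So Astrid does not control Kestrel.

No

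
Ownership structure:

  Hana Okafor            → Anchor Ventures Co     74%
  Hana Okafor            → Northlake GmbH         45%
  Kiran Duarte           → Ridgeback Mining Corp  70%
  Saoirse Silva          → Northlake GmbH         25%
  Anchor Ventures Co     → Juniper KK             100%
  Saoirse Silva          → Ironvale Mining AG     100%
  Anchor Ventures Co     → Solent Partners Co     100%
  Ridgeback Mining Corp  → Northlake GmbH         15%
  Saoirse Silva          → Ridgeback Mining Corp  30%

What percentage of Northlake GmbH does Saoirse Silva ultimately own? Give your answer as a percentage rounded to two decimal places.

Saoirse reaches Northlake along 2 paths.
Via Ridgeback: 30% × 15% = 4.5%.
Direct stake: 25% = 25%.
Total: 4.5% + 25% = 29.5%.
Rounded: 29.50%.

29.50%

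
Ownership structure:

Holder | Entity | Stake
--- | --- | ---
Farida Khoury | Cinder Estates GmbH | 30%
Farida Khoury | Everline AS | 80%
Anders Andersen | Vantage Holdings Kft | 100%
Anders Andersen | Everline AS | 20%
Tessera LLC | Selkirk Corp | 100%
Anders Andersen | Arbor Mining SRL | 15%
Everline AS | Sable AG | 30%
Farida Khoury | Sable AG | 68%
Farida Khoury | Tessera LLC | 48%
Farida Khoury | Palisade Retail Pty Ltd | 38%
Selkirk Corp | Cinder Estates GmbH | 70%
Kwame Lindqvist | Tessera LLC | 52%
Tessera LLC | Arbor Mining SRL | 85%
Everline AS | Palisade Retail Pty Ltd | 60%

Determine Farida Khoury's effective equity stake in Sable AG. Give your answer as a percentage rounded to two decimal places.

Farida reaches Sable along 2 paths.
Direct stake: 68% = 68%.
Via Everline: 80% × 30% = 24%.
Total: 68% + 24% = 92%.
Rounded: 92.00%.

92.00%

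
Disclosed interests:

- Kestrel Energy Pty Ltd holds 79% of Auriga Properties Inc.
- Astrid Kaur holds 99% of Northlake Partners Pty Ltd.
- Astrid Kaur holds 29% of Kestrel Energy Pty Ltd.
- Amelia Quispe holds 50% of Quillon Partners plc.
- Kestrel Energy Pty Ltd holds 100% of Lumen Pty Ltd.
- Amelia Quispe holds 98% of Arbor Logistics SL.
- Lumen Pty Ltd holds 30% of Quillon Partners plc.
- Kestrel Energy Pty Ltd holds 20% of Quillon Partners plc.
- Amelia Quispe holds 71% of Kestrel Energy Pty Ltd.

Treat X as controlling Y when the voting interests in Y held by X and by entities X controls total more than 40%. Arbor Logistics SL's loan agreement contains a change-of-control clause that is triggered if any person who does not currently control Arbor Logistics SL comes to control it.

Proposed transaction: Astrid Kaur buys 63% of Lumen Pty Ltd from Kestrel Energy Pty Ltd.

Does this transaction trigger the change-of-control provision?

No

The purchase adds only to Astrid's holdings (Kestrel's stake shrinks), so Astrid is the only person who could newly come to control Arbor.
Astrid holds 99% of Northlake, so Astrid controls Northlake.
Neither Astrid nor any entity Astrid controls holds any voting interest in Arbor.
So before the transaction, Astrid does not control Arbor.
After the purchase, Astrid holds 63% of Lumen directly, and Kestrel's stake falls to 37%.
Astrid holds 63% of Lumen, so Astrid controls Lumen.
After the transaction, neither Astrid nor any entity Astrid controls holds a voting interest in Arbor, so Astrid still does not control it.
No new person acquires control, so the clause is not triggered.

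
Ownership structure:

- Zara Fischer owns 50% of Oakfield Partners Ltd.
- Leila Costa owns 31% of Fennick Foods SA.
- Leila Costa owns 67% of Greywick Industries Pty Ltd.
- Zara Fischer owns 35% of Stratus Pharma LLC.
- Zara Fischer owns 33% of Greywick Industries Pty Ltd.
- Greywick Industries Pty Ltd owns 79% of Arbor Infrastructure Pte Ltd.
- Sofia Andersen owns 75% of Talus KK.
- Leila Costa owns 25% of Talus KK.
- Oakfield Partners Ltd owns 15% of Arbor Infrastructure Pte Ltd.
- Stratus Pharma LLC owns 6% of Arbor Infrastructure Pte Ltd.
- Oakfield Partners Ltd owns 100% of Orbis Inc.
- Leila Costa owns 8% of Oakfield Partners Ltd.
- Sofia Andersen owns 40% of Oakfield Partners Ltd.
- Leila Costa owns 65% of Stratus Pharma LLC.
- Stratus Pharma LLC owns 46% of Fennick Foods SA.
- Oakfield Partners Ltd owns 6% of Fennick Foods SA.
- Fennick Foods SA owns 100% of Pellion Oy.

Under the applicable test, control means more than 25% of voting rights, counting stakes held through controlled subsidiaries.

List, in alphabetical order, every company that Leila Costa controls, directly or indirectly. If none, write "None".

Leila holds 67% of Greywick, so Leila controls Greywick.
Leila holds 65% of Stratus, so Leila controls Stratus.
Stratus and Greywick together hold 6% + 79% = 85% of Arbor, so Leila controls Arbor.
Stratus and Leila together hold 46% + 31% = 77% of Fennick, so Leila controls Fennick.
Fennick holds 100% of Pellion, so Leila controls Pellion.
No other company's threshold is met.

Arbor Infrastructure Pte Ltd, Fennick Foods SA, Greywick Industries Pty Ltd, Pellion Oy, Stratus Pharma LLC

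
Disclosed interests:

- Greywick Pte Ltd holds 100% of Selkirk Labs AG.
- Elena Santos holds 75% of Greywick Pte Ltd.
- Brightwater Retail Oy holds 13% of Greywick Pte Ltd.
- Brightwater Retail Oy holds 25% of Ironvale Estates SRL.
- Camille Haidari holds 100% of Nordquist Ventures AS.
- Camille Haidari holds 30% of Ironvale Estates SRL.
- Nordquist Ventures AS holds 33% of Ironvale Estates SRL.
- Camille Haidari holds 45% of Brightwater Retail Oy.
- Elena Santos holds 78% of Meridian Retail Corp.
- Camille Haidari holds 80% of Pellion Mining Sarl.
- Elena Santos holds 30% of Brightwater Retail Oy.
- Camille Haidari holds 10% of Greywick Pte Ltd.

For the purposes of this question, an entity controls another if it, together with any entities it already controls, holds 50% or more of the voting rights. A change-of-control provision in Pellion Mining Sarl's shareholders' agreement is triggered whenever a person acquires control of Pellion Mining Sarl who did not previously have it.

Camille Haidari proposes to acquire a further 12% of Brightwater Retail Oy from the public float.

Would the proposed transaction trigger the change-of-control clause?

No

The purchase changes only Camille's holdings, so Camille is the only person who could newly come to control Pellion.
Camille holds 80% of Pellion, so Camille controls Pellion.
So Camille already controls Pellion before the transaction.
After the purchase, Camille's direct stake in Brightwater rises to 45% + 12% = 57%.
Camille controlled Pellion already, so this is not a new person acquiring control; every other person's position is unchanged or reduced.
No new person acquires control, so the clause is not triggered.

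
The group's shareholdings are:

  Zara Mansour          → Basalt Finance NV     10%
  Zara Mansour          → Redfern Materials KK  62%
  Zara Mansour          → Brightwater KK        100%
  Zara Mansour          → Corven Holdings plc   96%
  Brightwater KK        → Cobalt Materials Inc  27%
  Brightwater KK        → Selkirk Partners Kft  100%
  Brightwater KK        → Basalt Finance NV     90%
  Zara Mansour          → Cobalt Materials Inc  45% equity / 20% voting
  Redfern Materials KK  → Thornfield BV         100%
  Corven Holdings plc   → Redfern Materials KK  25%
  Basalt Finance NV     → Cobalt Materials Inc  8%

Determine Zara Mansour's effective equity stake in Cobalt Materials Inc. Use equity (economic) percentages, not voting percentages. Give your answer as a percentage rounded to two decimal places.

Zara reaches Cobalt along 4 paths.
Via Brightwater → Basalt: 100% × 90% × 8% = 7.2%.
Via Basalt: 10% × 8% = 0.8%.
Via Brightwater: 100% × 27% = 27%.
Direct stake: 45% = 45%.
Total: 7.2% + 0.8% + 27% + 45% = 80%.
Rounded: 80.00%.

80.00%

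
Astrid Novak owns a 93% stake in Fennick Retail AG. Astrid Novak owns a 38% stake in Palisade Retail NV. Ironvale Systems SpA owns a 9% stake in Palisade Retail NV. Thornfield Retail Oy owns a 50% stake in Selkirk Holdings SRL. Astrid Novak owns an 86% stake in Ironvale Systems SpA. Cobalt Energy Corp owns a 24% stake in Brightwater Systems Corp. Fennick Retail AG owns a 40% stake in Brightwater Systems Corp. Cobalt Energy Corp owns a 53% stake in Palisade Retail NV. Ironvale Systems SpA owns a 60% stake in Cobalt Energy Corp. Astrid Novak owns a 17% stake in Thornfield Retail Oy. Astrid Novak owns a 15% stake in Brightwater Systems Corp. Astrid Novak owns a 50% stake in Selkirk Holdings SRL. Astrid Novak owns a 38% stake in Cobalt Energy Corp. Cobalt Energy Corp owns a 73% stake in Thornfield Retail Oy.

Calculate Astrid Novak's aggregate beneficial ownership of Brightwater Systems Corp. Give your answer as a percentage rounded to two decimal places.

Astrid reaches Brightwater along 4 paths.
Via Fennick: 93% × 40% = 37.2%.
Direct stake: 15% = 15%.
Via Cobalt: 38% × 24% = 9.12%.
Via Ironvale → Cobalt: 86% × 60% × 24% = 12.384%.
Total: 37.2% + 15% + 9.12% + 12.384% = 73.704%.
Rounded: 73.70%.

73.70%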